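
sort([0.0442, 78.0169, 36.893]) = [0.0442, 36.893, 78.0169]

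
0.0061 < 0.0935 True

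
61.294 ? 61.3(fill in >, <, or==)<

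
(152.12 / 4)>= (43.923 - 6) True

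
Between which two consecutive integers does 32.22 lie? 32 and 33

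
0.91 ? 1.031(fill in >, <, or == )<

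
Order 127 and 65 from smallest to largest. 65, 127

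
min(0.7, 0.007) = 0.007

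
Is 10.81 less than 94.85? Yes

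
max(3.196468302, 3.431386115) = 3.431386115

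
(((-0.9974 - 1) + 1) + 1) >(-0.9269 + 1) False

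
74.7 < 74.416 False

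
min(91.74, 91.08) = 91.08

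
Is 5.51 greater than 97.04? No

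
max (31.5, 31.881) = 31.881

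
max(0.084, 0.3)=0.3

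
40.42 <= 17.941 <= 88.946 False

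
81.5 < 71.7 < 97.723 False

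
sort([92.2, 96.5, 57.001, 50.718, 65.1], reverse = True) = [96.5, 92.2, 65.1, 57.001, 50.718]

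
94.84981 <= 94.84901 False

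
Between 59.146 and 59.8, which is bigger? 59.8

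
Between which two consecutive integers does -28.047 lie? -29 and -28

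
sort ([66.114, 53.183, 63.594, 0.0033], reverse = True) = [66.114, 63.594, 53.183, 0.0033]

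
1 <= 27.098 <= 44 True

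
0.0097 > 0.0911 False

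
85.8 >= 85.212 True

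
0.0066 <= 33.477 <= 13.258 False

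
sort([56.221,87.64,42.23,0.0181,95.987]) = [0.0181,42.23,56.221,87.64,95.987]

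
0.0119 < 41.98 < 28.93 False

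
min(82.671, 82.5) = 82.5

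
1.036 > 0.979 True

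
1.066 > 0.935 True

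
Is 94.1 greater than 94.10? No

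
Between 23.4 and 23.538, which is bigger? 23.538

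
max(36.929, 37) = 37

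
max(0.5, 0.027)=0.5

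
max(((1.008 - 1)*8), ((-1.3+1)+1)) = 0.7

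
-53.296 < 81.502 True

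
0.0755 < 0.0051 False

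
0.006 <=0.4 True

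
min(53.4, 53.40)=53.4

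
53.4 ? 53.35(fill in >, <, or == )>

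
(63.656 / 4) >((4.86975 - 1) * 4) True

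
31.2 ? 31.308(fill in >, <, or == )<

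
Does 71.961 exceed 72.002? No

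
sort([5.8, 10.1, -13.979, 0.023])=[-13.979, 0.023, 5.8, 10.1]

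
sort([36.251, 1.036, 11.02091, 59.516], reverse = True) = [59.516, 36.251, 11.02091, 1.036]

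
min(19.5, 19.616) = 19.5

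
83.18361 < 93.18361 True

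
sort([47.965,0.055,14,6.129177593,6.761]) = [0.055,6.129177593,6.761,14,47.965]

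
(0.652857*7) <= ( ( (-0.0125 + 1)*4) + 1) True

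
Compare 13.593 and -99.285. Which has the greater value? 13.593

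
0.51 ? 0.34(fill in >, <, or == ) >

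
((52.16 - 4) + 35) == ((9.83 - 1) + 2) False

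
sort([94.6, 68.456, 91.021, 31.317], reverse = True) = [94.6, 91.021, 68.456, 31.317]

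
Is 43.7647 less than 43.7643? No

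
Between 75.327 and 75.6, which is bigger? 75.6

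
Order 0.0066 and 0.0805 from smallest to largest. 0.0066, 0.0805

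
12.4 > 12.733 False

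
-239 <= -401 False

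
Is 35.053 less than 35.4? Yes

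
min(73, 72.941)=72.941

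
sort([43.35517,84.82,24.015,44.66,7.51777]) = [7.51777,24.015,43.35517,44.66,84.82]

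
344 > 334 True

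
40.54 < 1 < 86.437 False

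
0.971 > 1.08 False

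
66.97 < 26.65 False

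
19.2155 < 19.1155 False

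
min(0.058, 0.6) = 0.058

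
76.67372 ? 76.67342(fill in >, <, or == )>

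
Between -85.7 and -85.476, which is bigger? -85.476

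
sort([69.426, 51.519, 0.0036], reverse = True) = [69.426, 51.519, 0.0036]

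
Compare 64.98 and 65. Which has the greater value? 65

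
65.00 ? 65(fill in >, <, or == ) ==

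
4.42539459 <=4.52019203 True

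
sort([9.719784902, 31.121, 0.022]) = [0.022, 9.719784902, 31.121]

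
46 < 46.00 False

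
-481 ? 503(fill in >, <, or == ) <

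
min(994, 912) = 912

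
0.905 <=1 True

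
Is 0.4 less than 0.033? No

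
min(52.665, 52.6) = 52.6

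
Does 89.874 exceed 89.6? Yes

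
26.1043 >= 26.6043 False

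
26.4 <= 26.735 True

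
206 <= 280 True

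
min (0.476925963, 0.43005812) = 0.43005812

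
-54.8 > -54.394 False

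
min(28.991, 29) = 28.991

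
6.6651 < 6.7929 True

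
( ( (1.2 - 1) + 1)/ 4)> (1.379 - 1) False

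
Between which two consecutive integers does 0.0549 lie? 0 and 1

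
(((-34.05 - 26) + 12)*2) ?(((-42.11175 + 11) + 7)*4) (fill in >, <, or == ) >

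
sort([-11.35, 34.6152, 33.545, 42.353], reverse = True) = [42.353, 34.6152, 33.545, -11.35]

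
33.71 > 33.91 False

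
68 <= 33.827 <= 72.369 False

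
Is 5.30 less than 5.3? No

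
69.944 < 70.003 True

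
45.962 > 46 False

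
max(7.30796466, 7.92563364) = 7.92563364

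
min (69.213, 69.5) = 69.213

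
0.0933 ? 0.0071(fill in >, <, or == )>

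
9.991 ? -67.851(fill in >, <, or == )>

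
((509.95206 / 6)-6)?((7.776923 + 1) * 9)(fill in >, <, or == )<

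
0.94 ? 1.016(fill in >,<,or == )<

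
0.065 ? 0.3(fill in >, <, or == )<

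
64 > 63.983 True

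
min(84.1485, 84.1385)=84.1385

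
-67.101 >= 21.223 False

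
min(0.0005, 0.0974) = 0.0005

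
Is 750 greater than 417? Yes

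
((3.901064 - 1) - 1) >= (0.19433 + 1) True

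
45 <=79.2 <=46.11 False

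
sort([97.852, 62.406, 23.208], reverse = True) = [97.852, 62.406, 23.208]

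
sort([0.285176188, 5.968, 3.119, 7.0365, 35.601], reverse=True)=[35.601, 7.0365, 5.968, 3.119, 0.285176188]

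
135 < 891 True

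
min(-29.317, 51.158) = -29.317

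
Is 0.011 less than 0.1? Yes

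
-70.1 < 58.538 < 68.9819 True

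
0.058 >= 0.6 False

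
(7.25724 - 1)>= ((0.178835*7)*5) False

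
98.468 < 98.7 True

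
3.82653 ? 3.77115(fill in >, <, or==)>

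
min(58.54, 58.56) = 58.54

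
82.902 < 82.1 False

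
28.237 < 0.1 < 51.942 False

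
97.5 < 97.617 True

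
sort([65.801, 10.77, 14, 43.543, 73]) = [10.77, 14, 43.543, 65.801, 73]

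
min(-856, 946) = -856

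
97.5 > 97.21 True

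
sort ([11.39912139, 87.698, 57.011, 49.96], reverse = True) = [87.698, 57.011, 49.96, 11.39912139]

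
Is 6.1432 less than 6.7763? Yes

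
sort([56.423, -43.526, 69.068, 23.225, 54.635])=[-43.526, 23.225, 54.635, 56.423, 69.068]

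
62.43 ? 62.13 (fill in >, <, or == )>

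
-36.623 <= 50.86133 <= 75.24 True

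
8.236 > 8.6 False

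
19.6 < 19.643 True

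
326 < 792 True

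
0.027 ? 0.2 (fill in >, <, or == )<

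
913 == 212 False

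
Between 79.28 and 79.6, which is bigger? 79.6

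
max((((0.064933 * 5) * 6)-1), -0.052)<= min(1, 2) True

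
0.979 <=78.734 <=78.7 False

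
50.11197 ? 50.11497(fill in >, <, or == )<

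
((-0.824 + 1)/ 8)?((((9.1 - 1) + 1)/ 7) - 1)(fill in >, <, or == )<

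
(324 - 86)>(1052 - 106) False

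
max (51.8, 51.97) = 51.97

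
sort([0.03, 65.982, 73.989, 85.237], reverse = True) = [85.237, 73.989, 65.982, 0.03]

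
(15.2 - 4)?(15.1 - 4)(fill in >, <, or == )>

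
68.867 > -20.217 True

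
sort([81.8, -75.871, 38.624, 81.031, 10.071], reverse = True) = [81.8, 81.031, 38.624, 10.071, -75.871]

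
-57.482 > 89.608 False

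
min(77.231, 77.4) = 77.231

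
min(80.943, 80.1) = 80.1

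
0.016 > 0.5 False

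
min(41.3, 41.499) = 41.3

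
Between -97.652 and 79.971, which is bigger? 79.971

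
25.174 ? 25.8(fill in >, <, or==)<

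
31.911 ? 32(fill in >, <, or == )<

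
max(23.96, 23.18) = 23.96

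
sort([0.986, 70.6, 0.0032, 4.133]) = [0.0032, 0.986, 4.133, 70.6]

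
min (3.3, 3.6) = 3.3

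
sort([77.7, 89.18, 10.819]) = [10.819, 77.7, 89.18]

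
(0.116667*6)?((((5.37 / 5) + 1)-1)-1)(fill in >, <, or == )>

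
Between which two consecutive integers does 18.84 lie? 18 and 19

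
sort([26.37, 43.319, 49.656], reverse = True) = [49.656, 43.319, 26.37]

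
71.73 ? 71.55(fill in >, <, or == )>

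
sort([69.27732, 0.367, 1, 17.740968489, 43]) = [0.367, 1, 17.740968489, 43, 69.27732]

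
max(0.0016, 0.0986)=0.0986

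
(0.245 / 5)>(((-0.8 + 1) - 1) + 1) False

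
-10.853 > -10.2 False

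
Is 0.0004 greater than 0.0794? No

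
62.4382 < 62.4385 True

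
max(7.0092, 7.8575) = 7.8575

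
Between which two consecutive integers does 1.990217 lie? 1 and 2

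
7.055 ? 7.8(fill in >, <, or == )<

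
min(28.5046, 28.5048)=28.5046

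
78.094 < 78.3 True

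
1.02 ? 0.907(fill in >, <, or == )>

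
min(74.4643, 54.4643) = 54.4643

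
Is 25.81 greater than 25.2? Yes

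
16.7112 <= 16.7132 True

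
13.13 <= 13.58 True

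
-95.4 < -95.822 False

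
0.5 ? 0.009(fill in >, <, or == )>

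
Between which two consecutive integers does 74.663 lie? 74 and 75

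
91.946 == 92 False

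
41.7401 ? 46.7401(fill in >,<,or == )<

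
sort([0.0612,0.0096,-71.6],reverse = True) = [0.0612,0.0096,-71.6]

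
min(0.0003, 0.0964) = 0.0003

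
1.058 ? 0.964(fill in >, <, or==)>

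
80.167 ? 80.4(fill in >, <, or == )<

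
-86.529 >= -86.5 False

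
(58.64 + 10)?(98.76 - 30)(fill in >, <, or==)<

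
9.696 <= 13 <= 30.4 True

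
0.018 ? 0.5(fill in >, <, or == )<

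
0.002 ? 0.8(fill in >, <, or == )<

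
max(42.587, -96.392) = 42.587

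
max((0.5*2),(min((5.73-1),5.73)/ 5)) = 1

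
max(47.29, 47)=47.29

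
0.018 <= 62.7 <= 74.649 True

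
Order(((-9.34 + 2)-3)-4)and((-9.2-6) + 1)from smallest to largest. (((-9.34 + 2)-3)-4), ((-9.2-6) + 1)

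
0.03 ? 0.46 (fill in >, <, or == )<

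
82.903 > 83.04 False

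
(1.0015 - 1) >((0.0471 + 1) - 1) False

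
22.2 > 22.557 False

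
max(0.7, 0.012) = 0.7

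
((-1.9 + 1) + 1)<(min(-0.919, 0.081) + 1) False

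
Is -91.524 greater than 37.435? No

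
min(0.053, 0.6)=0.053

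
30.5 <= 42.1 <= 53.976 True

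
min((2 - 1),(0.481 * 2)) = 0.962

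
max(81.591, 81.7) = 81.7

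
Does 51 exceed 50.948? Yes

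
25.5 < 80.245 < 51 False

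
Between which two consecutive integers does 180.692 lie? 180 and 181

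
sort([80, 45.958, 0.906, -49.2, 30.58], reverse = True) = [80, 45.958, 30.58, 0.906, -49.2]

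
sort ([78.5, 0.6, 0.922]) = [0.6, 0.922, 78.5]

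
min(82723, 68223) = 68223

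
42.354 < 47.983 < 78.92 True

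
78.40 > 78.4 False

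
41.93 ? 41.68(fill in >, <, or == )>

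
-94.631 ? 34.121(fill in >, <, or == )<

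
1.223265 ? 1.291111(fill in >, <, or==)<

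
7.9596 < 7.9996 True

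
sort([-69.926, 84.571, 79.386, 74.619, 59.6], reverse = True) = [84.571, 79.386, 74.619, 59.6, -69.926]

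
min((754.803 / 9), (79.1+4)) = 83.1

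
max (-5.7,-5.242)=-5.242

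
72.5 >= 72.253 True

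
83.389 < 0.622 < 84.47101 False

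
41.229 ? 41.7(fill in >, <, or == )<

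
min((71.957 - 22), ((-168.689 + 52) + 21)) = -95.689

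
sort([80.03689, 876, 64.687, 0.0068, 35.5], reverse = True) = [876, 80.03689, 64.687, 35.5, 0.0068]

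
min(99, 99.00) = 99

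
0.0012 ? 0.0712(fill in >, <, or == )<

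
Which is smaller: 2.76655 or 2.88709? 2.76655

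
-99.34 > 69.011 False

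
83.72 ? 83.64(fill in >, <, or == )>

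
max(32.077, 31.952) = 32.077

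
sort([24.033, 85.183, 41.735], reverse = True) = [85.183, 41.735, 24.033]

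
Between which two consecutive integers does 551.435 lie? 551 and 552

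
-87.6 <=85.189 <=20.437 False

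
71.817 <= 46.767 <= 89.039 False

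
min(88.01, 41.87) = 41.87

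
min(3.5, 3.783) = 3.5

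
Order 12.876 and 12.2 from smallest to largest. 12.2, 12.876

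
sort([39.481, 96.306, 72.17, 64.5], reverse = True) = [96.306, 72.17, 64.5, 39.481]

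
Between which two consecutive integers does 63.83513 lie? 63 and 64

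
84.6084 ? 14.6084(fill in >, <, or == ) >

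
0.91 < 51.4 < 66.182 True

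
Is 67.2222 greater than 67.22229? No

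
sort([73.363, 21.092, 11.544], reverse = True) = [73.363, 21.092, 11.544]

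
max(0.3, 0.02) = 0.3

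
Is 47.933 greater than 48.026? No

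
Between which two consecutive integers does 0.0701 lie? 0 and 1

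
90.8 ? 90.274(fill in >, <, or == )>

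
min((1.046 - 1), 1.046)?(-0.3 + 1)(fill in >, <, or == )<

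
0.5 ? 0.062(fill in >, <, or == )>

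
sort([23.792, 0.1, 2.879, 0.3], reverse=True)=[23.792, 2.879, 0.3, 0.1]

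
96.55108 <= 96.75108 True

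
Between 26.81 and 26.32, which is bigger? 26.81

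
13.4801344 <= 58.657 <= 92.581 True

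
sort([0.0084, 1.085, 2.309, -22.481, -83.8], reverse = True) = [2.309, 1.085, 0.0084, -22.481, -83.8]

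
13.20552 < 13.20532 False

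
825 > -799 True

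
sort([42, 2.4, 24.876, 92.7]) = [2.4, 24.876, 42, 92.7]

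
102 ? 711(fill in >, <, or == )<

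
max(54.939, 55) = 55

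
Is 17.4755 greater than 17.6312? No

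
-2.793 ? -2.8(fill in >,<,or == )>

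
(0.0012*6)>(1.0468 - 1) False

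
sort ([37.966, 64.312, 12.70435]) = [12.70435, 37.966, 64.312]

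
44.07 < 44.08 True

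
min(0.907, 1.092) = 0.907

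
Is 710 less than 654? No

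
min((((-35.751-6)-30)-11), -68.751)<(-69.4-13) True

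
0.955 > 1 False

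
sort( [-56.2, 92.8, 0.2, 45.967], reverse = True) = [92.8, 45.967, 0.2, -56.2]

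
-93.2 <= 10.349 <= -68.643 False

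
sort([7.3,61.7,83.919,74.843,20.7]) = [7.3,20.7,61.7,74.843,83.919]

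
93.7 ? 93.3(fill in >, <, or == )>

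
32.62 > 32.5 True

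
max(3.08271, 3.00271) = 3.08271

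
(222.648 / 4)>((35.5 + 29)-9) True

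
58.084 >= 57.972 True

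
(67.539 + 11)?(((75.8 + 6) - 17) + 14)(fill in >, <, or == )<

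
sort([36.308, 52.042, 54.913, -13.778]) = [-13.778, 36.308, 52.042, 54.913]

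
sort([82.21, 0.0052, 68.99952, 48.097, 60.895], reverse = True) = [82.21, 68.99952, 60.895, 48.097, 0.0052]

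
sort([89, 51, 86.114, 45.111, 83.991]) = [45.111, 51, 83.991, 86.114, 89]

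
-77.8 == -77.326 False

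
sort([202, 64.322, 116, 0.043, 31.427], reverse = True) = [202, 116, 64.322, 31.427, 0.043]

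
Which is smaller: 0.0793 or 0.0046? 0.0046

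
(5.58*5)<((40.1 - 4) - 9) False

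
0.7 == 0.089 False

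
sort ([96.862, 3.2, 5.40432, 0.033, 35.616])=[0.033, 3.2, 5.40432, 35.616, 96.862]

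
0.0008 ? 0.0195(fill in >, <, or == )<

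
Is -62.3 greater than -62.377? Yes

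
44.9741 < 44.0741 False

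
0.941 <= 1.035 True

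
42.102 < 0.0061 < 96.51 False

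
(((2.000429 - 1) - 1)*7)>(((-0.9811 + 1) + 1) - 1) False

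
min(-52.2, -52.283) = -52.283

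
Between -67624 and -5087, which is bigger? -5087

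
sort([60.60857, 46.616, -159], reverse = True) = [60.60857, 46.616, -159]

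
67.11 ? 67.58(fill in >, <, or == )<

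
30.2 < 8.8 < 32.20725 False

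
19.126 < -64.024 False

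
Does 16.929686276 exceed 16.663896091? Yes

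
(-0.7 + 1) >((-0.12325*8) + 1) True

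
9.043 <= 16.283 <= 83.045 True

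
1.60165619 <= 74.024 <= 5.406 False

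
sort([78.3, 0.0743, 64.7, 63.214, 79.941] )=[0.0743, 63.214, 64.7, 78.3, 79.941]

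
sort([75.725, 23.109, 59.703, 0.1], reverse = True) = [75.725, 59.703, 23.109, 0.1]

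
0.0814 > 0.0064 True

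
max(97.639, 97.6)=97.639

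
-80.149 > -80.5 True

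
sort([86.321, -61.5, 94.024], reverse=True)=[94.024, 86.321, -61.5]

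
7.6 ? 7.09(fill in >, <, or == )>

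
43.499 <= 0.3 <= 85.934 False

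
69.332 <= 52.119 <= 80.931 False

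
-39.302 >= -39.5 True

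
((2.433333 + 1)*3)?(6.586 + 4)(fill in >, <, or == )<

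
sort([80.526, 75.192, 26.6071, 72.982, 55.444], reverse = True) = [80.526, 75.192, 72.982, 55.444, 26.6071]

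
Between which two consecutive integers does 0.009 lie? 0 and 1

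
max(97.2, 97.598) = 97.598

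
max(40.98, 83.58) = 83.58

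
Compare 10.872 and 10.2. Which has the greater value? 10.872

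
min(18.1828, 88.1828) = 18.1828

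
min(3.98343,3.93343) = 3.93343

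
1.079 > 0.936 True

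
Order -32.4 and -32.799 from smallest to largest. -32.799, -32.4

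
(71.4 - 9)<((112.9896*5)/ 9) True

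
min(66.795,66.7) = 66.7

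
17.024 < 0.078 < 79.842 False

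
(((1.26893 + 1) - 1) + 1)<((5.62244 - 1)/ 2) True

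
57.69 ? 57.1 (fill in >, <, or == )>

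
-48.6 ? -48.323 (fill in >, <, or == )<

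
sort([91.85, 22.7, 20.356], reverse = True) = [91.85, 22.7, 20.356]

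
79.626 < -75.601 False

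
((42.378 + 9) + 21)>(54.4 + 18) False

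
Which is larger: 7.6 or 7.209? 7.6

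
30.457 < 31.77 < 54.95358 True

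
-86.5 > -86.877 True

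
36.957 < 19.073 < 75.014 False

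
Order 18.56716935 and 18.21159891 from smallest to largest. 18.21159891, 18.56716935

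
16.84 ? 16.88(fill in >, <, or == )<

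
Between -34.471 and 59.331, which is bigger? 59.331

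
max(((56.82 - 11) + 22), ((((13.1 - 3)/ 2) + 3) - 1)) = 67.82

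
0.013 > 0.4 False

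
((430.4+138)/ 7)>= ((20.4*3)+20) True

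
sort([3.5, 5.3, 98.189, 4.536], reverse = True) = [98.189, 5.3, 4.536, 3.5]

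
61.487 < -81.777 False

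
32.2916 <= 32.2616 False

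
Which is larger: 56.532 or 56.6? 56.6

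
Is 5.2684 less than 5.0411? No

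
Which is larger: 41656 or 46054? 46054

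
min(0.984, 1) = 0.984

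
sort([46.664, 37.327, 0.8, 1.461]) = [0.8, 1.461, 37.327, 46.664]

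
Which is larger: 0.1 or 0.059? 0.1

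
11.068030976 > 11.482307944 False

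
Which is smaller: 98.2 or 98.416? 98.2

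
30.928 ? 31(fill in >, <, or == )<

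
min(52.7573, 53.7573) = 52.7573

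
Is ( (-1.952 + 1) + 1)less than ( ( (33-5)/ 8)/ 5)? Yes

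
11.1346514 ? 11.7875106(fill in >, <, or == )<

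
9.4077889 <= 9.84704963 True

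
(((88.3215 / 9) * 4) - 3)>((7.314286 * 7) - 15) True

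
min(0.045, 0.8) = 0.045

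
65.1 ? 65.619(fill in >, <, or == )<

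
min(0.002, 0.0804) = 0.002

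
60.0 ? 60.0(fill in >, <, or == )==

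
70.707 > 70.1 True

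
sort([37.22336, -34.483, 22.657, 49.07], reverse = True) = [49.07, 37.22336, 22.657, -34.483]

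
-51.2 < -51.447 False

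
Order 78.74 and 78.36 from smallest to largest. 78.36, 78.74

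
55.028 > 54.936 True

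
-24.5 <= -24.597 False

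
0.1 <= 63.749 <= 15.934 False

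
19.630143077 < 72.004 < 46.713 False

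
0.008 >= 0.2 False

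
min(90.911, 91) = 90.911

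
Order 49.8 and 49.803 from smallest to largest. 49.8, 49.803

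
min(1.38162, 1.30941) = 1.30941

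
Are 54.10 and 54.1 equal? Yes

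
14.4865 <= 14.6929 True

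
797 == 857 False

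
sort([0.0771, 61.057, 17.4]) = [0.0771, 17.4, 61.057]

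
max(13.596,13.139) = 13.596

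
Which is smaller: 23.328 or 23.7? 23.328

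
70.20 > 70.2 False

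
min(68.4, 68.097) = 68.097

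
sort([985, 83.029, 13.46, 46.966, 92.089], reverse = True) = [985, 92.089, 83.029, 46.966, 13.46]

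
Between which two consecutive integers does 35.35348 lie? 35 and 36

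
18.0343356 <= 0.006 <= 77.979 False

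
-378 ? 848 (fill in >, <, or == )<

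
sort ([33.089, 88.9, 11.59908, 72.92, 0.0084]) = [0.0084, 11.59908, 33.089, 72.92, 88.9]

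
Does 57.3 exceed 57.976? No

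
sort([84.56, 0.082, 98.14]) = [0.082, 84.56, 98.14]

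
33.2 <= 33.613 True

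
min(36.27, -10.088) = -10.088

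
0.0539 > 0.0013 True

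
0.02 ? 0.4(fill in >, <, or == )<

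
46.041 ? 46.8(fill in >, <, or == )<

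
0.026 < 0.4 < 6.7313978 True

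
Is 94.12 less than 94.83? Yes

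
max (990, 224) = 990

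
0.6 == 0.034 False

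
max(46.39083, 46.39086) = 46.39086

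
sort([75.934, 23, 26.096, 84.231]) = [23, 26.096, 75.934, 84.231]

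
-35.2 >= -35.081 False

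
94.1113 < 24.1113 False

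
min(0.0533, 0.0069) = 0.0069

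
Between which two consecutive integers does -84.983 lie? -85 and -84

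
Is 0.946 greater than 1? No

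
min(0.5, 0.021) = 0.021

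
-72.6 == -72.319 False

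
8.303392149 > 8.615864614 False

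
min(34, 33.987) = 33.987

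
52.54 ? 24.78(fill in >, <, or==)>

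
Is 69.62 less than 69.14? No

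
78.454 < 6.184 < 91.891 False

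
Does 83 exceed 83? No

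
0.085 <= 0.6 True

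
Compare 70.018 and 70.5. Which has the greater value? 70.5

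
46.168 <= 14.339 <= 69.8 False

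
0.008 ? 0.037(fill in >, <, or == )<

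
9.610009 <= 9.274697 False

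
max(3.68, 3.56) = 3.68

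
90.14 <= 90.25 True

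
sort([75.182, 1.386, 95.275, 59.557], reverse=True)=[95.275, 75.182, 59.557, 1.386]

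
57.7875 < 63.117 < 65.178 True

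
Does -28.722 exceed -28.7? No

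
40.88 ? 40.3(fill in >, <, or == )>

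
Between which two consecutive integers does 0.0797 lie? 0 and 1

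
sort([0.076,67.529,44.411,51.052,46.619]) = [0.076,44.411,46.619,51.052,67.529]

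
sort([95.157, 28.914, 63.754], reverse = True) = [95.157, 63.754, 28.914]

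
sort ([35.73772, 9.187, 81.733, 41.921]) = [9.187, 35.73772, 41.921, 81.733]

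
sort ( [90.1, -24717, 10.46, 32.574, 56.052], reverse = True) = [90.1, 56.052, 32.574, 10.46, -24717]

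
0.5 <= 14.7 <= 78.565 True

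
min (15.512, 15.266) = 15.266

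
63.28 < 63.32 True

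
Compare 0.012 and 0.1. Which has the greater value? 0.1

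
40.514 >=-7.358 True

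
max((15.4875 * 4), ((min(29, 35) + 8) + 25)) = 62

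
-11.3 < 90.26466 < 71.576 False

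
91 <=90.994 False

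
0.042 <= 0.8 True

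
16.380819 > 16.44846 False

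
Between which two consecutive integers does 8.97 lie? 8 and 9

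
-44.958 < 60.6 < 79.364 True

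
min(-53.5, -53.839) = -53.839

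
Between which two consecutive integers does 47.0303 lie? 47 and 48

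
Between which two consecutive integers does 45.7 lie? 45 and 46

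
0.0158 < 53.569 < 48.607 False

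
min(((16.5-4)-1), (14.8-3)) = 11.5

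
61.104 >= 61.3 False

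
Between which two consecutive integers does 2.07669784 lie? 2 and 3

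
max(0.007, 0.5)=0.5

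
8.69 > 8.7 False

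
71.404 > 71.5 False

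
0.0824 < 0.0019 False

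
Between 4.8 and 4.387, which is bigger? 4.8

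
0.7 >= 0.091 True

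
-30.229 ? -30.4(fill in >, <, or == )>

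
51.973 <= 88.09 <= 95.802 True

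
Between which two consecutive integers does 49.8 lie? 49 and 50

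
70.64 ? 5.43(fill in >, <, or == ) >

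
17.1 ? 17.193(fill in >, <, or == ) <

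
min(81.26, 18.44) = 18.44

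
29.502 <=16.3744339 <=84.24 False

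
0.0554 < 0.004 False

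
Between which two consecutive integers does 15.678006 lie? 15 and 16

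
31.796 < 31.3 False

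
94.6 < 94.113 False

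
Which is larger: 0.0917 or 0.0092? 0.0917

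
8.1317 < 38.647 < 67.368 True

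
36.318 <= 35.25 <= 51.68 False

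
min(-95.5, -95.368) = -95.5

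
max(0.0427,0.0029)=0.0427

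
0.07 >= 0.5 False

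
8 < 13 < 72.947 True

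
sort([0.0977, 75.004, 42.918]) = [0.0977, 42.918, 75.004]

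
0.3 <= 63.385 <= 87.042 True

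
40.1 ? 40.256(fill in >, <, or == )<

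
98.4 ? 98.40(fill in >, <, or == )==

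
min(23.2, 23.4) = 23.2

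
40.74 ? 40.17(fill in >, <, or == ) >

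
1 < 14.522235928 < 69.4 True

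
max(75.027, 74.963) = 75.027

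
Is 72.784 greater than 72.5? Yes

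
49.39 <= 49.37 False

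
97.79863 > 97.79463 True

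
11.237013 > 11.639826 False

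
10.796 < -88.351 False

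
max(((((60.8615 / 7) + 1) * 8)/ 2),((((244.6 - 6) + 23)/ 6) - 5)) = 38.778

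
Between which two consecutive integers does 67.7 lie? 67 and 68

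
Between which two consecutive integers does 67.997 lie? 67 and 68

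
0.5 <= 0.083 False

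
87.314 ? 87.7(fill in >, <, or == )<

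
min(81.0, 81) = 81.0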